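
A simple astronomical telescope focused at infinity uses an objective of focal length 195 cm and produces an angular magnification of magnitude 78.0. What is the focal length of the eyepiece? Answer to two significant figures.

2.5 cm

|M| = f_obj/f_eye, so f_eye = f_obj/|M| = 195/78.0 = 2.500 cm.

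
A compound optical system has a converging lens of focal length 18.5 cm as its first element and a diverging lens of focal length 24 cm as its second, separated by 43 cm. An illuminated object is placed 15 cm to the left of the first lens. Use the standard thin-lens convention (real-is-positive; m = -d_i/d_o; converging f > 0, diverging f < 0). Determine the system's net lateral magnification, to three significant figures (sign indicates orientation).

0.867

Applying the thin-lens equation to the first lens, 1/18.5 = 1/15 + 1/d_i1, which gives d_i1 = -79.286 cm.
Its lateral magnification is m_1 = -d_i1/d_o1 = -(-79.286)/15 = 5.2857.
The intermediate image is virtual, 79.286 cm to the left of lens 1, so d_o2 = L - d_i1 = 43 - (-79.286) = 122.286 cm.
Applying the thin-lens equation again with f_2 = -24 cm and d_o2 = 122.286 cm gives d_i2 = -20.062 cm.
m_2 = -(-20.062)/(122.286) = 0.1641.
The system's lateral magnification is m_1 m_2 = (5.2857)(0.1641) = 0.8672.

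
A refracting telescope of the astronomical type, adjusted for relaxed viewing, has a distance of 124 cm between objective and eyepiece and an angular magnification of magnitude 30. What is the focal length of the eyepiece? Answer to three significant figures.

In normal adjustment the tube length equals f_obj + f_eye and |M| = f_obj/f_eye.
So f_obj = 30 f_eye and 30 f_eye + f_eye = 124 cm, giving f_eye = 124/31 = 4.000 cm and f_obj = 120.000 cm.

4.00 cm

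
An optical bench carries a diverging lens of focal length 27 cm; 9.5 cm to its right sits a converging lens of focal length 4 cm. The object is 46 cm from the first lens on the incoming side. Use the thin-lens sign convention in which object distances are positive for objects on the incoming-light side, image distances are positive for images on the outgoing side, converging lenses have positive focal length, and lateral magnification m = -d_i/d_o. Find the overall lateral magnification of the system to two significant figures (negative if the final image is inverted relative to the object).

First lens: d_i1 = 1/(1/(-27) - 1/46) = -17.014 cm.
m_1 = -(-17.014)/46 = 0.3699.
With d_i1 < 0 the first image is virtual and lies on the object side; the object distance for lens 2 is d_o2 = 9.5 - (-17.014) = 26.514 cm.
Second lens: d_i2 = 1/(1/4 - 1/(26.514)) = 4.711 cm.
m_2 = -(4.711)/(26.514) = -0.1777.
Total m = m_1 x m_2 = (0.3699)(-0.1777) = -0.0657.

-0.066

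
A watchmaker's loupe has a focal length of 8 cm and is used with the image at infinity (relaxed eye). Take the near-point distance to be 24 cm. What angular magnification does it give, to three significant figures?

3.00

M = D/f = 24/8 = 3.000.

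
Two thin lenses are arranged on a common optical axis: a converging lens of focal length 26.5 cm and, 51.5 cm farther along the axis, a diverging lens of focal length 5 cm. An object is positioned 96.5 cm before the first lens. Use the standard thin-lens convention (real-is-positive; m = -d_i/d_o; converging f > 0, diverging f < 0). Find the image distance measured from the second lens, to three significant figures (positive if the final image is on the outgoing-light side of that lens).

Applying the thin-lens equation to the first lens, 1/26.5 = 1/96.5 + 1/d_i1, which gives d_i1 = 36.532 cm.
Object distance for lens 2: d_o2 = 51.5 - 36.532 = 14.968 cm.
Applying the thin-lens equation again with f_2 = -5 cm and d_o2 = 14.968 cm gives d_i2 = -3.748 cm.

-3.75 cm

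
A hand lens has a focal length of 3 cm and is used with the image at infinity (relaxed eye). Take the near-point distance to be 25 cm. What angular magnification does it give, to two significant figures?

8.3

M = D/f = 25/3 = 8.333.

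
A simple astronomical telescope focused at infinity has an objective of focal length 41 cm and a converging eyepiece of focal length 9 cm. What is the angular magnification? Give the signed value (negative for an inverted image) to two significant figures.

M = -f_obj/f_eye = -41/(9) = -4.556.

-4.6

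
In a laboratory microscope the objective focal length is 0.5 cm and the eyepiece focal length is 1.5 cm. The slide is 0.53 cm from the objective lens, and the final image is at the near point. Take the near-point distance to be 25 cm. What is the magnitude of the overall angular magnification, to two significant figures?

Objective: 1/d_i = 1/f_obj - 1/d_o = 1/0.5 - 1/0.53 = 0.11321 cm^-1, so d_i = 8.833 cm.
m_obj = -d_i/d_o = -8.833/0.53 = -16.667.
Eyepiece angular magnification (image at near point): M_eye = 1 + D/f_e = 1 + 25/1.5 = 17.667.
Overall M = m_obj x M_eye = (-16.667)(17.667) = -294.44.
|M| = 294.44.

290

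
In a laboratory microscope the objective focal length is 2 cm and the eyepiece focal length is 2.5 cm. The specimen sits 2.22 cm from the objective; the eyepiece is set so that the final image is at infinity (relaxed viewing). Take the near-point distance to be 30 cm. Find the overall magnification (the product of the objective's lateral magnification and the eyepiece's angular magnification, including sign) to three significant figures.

-109

Objective: 1/d_i = 1/f_obj - 1/d_o = 1/2 - 1/2.22 = 0.04955 cm^-1, so d_i = 20.182 cm.
m_obj = -d_i/d_o = -20.182/2.22 = -9.091.
Eyepiece angular magnification (image at infinity): M_eye = D/f_e = 30/2.5 = 12.000.
Overall M = m_obj x M_eye = (-9.091)(12.000) = -109.09.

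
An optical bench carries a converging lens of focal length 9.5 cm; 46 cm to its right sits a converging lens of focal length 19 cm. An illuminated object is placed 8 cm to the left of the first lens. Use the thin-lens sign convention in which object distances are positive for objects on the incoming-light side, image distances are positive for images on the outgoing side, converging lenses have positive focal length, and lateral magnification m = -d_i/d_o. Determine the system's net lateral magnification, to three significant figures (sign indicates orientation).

-1.55

Lens 1: 1/d_i1 = 1/f_1 - 1/d_o1 = 1/9.5 - 1/8 = -0.01974 cm^-1, so d_i1 = -50.667 cm.
m_1 = -(-50.667)/8 = 6.3333.
The intermediate image is virtual, 50.667 cm to the left of lens 1, so d_o2 = L - d_i1 = 46 - (-50.667) = 96.667 cm.
Lens 2: 1/d_i2 = 1/f_2 - 1/d_o2 = 1/19 - 1/(96.667) = 0.04229 cm^-1, so d_i2 = 23.648 cm.
m_2 = -(23.648)/(96.667) = -0.2446.
The system's lateral magnification is m_1 m_2 = (6.3333)(-0.2446) = -1.5494.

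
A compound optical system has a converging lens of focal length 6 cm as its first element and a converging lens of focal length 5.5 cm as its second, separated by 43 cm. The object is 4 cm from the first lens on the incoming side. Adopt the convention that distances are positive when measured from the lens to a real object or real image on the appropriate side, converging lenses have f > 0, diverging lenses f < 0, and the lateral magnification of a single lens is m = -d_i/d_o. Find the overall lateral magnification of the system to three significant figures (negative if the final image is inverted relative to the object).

Lens 1: 1/d_i1 = 1/f_1 - 1/d_o1 = 1/6 - 1/4 = -0.08333 cm^-1, so d_i1 = -12.000 cm.
m_1 = -(-12.000)/4 = 3.0000.
The intermediate image is virtual, 12.000 cm to the left of lens 1, so d_o2 = L - d_i1 = 43 - (-12.000) = 55.000 cm.
Lens 2: 1/d_i2 = 1/f_2 - 1/d_o2 = 1/5.5 - 1/(55.000) = 0.16364 cm^-1, so d_i2 = 6.111 cm.
m_2 = -(6.111)/(55.000) = -0.1111.
The system's lateral magnification is m_1 m_2 = (3.0000)(-0.1111) = -0.3333.

-0.333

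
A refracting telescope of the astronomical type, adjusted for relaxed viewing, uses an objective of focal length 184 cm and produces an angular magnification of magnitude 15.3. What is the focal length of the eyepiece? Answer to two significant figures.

|M| = f_obj/f_eye, so f_eye = f_obj/|M| = 184/15.3 = 12.026 cm.

12 cm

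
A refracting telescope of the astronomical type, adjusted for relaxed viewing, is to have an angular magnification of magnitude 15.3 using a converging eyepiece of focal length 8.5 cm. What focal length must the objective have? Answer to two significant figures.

|M| = f_obj/|f_eye|, so f_obj = |M| x |f_eye| = 15.3 x 8.5 = 130.050 cm.

130 cm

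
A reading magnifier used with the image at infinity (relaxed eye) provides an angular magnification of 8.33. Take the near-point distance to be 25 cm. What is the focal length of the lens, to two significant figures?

For the image at infinity, M = D/f.
f = D/M = 25/8.33 = 3.001 cm.

3.0 cm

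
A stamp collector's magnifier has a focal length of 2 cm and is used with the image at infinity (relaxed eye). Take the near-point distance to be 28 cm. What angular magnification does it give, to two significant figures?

M = D/f = 28/2 = 14.000.

14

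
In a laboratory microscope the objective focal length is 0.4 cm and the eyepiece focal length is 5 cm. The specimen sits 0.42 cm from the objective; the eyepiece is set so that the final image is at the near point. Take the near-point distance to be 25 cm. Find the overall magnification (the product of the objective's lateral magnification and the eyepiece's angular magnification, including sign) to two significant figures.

-120

Objective: 1/d_i = 1/f_obj - 1/d_o = 1/0.4 - 1/0.42 = 0.11905 cm^-1, so d_i = 8.400 cm.
m_obj = -d_i/d_o = -8.400/0.42 = -20.000.
Eyepiece angular magnification (image at near point): M_eye = 1 + D/f_e = 1 + 25/5 = 6.000.
Overall M = m_obj x M_eye = (-20.000)(6.000) = -120.00.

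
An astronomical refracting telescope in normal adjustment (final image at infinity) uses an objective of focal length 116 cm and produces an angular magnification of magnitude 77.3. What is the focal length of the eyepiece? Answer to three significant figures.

1.50 cm

|M| = f_obj/f_eye, so f_eye = f_obj/|M| = 116/77.3 = 1.501 cm.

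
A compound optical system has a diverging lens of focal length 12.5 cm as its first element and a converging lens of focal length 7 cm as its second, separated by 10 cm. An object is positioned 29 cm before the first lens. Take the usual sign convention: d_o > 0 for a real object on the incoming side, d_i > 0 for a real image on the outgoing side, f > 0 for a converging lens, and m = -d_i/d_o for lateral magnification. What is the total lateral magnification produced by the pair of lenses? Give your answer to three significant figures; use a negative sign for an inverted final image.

-0.180

Lens 1: 1/d_i1 = 1/f_1 - 1/d_o1 = 1/(-12.5) - 1/29 = -0.11448 cm^-1, so d_i1 = -8.735 cm.
m_1 = -(-8.735)/29 = 0.3012.
With d_i1 < 0 the first image is virtual and lies on the object side; the object distance for lens 2 is d_o2 = 10 - (-8.735) = 18.735 cm.
Lens 2: 1/d_i2 = 1/f_2 - 1/d_o2 = 1/7 - 1/(18.735) = 0.08948 cm^-1, so d_i2 = 11.176 cm.
m_2 = -(11.176)/(18.735) = -0.5965.
Overall magnification: m = m_1 m_2 = -0.1797.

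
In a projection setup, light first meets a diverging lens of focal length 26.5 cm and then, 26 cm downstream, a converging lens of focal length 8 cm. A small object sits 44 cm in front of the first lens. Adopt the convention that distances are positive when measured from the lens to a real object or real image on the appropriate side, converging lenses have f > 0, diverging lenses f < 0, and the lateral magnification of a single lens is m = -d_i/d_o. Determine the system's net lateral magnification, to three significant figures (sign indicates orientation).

First lens: d_i1 = 1/(1/(-26.5) - 1/44) = -16.539 cm.
m_1 = -(-16.539)/44 = 0.3759.
With d_i1 < 0 the first image is virtual and lies on the object side; the object distance for lens 2 is d_o2 = 26 - (-16.539) = 42.539 cm.
Second lens: d_i2 = 1/(1/8 - 1/(42.539)) = 9.853 cm.
m_2 = -(9.853)/(42.539) = -0.2316.
Overall magnification: m = m_1 m_2 = -0.0871.

-0.0871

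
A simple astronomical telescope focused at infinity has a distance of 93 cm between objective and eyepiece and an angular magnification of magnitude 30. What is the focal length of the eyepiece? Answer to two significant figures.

In normal adjustment the tube length equals f_obj + f_eye and |M| = f_obj/f_eye.
So f_obj = 30 f_eye and 30 f_eye + f_eye = 93 cm, giving f_eye = 93/31 = 3.000 cm and f_obj = 90.000 cm.

3.0 cm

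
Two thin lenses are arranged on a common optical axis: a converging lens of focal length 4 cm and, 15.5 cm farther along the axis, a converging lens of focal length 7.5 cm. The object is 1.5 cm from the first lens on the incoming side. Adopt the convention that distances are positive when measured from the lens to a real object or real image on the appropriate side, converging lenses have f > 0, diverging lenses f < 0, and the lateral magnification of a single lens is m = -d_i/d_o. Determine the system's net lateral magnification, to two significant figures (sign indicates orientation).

Lens 1: 1/d_i1 = 1/f_1 - 1/d_o1 = 1/4 - 1/1.5 = -0.41667 cm^-1, so d_i1 = -2.400 cm.
m_1 = -(-2.400)/1.5 = 1.6000.
The intermediate image is virtual, 2.400 cm to the left of lens 1, so d_o2 = L - d_i1 = 15.5 - (-2.400) = 17.900 cm.
Lens 2: 1/d_i2 = 1/f_2 - 1/d_o2 = 1/7.5 - 1/(17.900) = 0.07747 cm^-1, so d_i2 = 12.909 cm.
m_2 = -(12.909)/(17.900) = -0.7212.
Total m = m_1 x m_2 = (1.6000)(-0.7212) = -1.1538.

-1.2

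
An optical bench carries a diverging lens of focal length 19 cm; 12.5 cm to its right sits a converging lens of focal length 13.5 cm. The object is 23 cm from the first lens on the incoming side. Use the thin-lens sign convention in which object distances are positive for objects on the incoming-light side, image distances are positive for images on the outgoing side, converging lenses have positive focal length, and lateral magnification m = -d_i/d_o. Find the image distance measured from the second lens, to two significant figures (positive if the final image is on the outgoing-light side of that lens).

33 cm

First lens: d_i1 = 1/(1/(-19) - 1/23) = -10.405 cm.
The intermediate image is virtual, 10.405 cm to the left of lens 1, so d_o2 = L - d_i1 = 12.5 - (-10.405) = 22.905 cm.
Second lens: d_i2 = 1/(1/13.5 - 1/(22.905)) = 32.878 cm.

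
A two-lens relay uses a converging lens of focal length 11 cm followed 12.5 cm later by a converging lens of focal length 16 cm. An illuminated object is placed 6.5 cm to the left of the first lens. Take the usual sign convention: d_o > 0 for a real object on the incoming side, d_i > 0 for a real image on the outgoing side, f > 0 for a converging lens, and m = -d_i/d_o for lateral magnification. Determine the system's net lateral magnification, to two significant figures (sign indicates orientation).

-3.2

Lens 1: 1/d_i1 = 1/f_1 - 1/d_o1 = 1/11 - 1/6.5 = -0.06294 cm^-1, so d_i1 = -15.889 cm.
m_1 = -(-15.889)/6.5 = 2.4444.
The intermediate image is virtual, 15.889 cm to the left of lens 1, so d_o2 = L - d_i1 = 12.5 - (-15.889) = 28.389 cm.
Lens 2: 1/d_i2 = 1/f_2 - 1/d_o2 = 1/16 - 1/(28.389) = 0.02727 cm^-1, so d_i2 = 36.664 cm.
m_2 = -(36.664)/(28.389) = -1.2915.
Total m = m_1 x m_2 = (2.4444)(-1.2915) = -3.1570.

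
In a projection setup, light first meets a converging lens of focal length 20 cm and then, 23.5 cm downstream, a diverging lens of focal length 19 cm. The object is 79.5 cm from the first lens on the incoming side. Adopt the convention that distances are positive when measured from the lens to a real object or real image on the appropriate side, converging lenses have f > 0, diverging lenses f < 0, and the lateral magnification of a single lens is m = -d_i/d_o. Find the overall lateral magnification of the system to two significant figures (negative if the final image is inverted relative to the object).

-0.40

Applying the thin-lens equation to the first lens, 1/20 = 1/79.5 + 1/d_i1, which gives d_i1 = 26.723 cm.
Its lateral magnification is m_1 = -d_i1/d_o1 = -(26.723)/79.5 = -0.3361.
This image would form 26.723 cm past lens 1, i.e. 3.223 cm beyond lens 2, so it is a virtual object for lens 2: d_o2 = 23.5 - 26.723 = -3.223 cm.
Applying the thin-lens equation again with f_2 = -19 cm and d_o2 = -3.223 cm gives d_i2 = 3.881 cm.
m_2 = -(3.881)/(-3.223) = 1.2043.
Overall magnification: m = m_1 m_2 = -0.4048.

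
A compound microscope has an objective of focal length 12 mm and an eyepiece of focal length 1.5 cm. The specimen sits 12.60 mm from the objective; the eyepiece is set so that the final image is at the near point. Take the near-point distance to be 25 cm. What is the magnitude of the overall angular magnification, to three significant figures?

353

Convert to cm: f_obj = 12 mm = 1.2 cm; d_o = 12.60 mm = 1.26 cm.
Objective: 1/d_i = 1/f_obj - 1/d_o = 1/1.2 - 1/1.26 = 0.03968 cm^-1, so d_i = 25.200 cm.
m_obj = -d_i/d_o = -25.200/1.26 = -20.000.
Eyepiece angular magnification (image at near point): M_eye = 1 + D/f_e = 1 + 25/1.5 = 17.667.
Overall M = m_obj x M_eye = (-20.000)(17.667) = -353.33.
|M| = 353.33.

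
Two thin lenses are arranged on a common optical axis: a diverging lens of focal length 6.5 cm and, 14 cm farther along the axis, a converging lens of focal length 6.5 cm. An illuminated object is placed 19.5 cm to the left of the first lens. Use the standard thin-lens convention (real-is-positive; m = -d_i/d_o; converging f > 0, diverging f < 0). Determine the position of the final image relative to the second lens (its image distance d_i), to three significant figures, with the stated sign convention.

9.91 cm

First lens: d_i1 = 1/(1/(-6.5) - 1/19.5) = -4.875 cm.
With d_i1 < 0 the first image is virtual and lies on the object side; the object distance for lens 2 is d_o2 = 14 - (-4.875) = 18.875 cm.
Second lens: d_i2 = 1/(1/6.5 - 1/(18.875)) = 9.914 cm.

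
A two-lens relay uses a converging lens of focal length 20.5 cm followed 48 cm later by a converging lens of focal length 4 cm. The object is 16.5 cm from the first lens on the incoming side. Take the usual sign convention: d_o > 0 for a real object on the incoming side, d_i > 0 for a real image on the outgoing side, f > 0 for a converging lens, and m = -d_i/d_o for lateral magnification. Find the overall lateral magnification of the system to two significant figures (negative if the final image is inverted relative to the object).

First lens: d_i1 = 1/(1/20.5 - 1/16.5) = -84.562 cm.
m_1 = -(-84.562)/16.5 = 5.1250.
With d_i1 < 0 the first image is virtual and lies on the object side; the object distance for lens 2 is d_o2 = 48 - (-84.562) = 132.562 cm.
Second lens: d_i2 = 1/(1/4 - 1/(132.562)) = 4.124 cm.
m_2 = -(4.124)/(132.562) = -0.0311.
Overall magnification: m = m_1 m_2 = -0.1595.

-0.16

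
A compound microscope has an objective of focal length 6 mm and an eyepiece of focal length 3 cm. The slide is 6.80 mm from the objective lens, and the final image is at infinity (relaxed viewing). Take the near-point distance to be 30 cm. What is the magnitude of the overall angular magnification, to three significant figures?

75.0

Convert to cm: f_obj = 6 mm = 0.6 cm; d_o = 6.80 mm = 0.68 cm.
Objective: 1/d_i = 1/f_obj - 1/d_o = 1/0.6 - 1/0.68 = 0.19608 cm^-1, so d_i = 5.100 cm.
m_obj = -d_i/d_o = -5.100/0.68 = -7.500.
Eyepiece angular magnification (image at infinity): M_eye = D/f_e = 30/3 = 10.000.
Overall M = m_obj x M_eye = (-7.500)(10.000) = -75.00.
|M| = 75.00.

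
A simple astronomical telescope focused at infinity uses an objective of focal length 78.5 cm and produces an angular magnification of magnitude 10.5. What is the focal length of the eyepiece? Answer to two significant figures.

7.5 cm

|M| = f_obj/f_eye, so f_eye = f_obj/|M| = 78.5/10.5 = 7.476 cm.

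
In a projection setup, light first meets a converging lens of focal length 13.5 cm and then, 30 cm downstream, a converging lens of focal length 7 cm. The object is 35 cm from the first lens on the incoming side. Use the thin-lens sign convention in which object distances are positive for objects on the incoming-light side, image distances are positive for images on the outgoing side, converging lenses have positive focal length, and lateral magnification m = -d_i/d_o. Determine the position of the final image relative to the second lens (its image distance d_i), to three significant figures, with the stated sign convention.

54.9 cm

First lens: d_i1 = 1/(1/13.5 - 1/35) = 21.977 cm.
That image sits 8.023 cm in front of the second lens, so d_o2 = 8.023 cm.
Second lens: d_i2 = 1/(1/7 - 1/(8.023)) = 54.886 cm.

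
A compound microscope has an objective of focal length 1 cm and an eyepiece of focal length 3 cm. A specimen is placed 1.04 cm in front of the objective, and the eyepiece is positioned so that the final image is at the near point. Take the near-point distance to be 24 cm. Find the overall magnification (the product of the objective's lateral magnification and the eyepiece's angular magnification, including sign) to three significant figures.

Objective: 1/d_i = 1/f_obj - 1/d_o = 1/1 - 1/1.04 = 0.03846 cm^-1, so d_i = 26.000 cm.
m_obj = -d_i/d_o = -26.000/1.04 = -25.000.
Eyepiece angular magnification (image at near point): M_eye = 1 + D/f_e = 1 + 24/3 = 9.000.
Overall M = m_obj x M_eye = (-25.000)(9.000) = -225.00.

-225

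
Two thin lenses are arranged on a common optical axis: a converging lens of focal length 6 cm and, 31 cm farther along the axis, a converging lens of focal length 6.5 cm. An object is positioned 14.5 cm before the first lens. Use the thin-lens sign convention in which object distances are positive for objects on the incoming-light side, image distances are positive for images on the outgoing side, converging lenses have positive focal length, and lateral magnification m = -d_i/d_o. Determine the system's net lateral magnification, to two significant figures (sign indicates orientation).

First lens: d_i1 = 1/(1/6 - 1/14.5) = 10.235 cm.
m_1 = -(10.235)/14.5 = -0.7059.
That image sits 20.765 cm in front of the second lens, so d_o2 = 20.765 cm.
Second lens: d_i2 = 1/(1/6.5 - 1/(20.765)) = 9.462 cm.
m_2 = -(9.462)/(20.765) = -0.4557.
Overall magnification: m = m_1 m_2 = 0.3216.

0.32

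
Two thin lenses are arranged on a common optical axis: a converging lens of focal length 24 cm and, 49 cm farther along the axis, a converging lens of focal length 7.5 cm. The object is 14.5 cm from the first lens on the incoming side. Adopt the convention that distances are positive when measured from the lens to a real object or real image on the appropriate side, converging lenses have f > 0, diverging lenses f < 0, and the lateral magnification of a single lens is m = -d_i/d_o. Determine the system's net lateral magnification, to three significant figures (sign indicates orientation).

-0.243

Applying the thin-lens equation to the first lens, 1/24 = 1/14.5 + 1/d_i1, which gives d_i1 = -36.632 cm.
Its lateral magnification is m_1 = -d_i1/d_o1 = -(-36.632)/14.5 = 2.5263.
The intermediate image is virtual, 36.632 cm to the left of lens 1, so d_o2 = L - d_i1 = 49 - (-36.632) = 85.632 cm.
Applying the thin-lens equation again with f_2 = 7.5 cm and d_o2 = 85.632 cm gives d_i2 = 8.220 cm.
m_2 = -(8.220)/(85.632) = -0.0960.
The system's lateral magnification is m_1 m_2 = (2.5263)(-0.0960) = -0.2425.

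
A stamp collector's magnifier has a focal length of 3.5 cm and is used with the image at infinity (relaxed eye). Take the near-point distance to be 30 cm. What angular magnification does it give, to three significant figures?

8.57

M = D/f = 30/3.5 = 8.571.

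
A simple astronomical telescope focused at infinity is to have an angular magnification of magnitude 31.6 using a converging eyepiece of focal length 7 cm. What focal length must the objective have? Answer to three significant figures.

221 cm

|M| = f_obj/|f_eye|, so f_obj = |M| x |f_eye| = 31.6 x 7 = 221.200 cm.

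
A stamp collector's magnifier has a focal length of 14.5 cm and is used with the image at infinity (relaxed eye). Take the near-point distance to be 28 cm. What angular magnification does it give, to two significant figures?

M = D/f = 28/14.5 = 1.931.

1.9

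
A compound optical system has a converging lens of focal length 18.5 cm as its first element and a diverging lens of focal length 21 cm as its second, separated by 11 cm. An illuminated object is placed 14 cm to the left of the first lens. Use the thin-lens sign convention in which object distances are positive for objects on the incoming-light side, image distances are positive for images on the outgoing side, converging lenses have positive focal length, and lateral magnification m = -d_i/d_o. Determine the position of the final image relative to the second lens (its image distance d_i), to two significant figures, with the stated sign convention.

-16 cm

Applying the thin-lens equation to the first lens, 1/18.5 = 1/14 + 1/d_i1, which gives d_i1 = -57.556 cm.
The intermediate image is virtual, 57.556 cm to the left of lens 1, so d_o2 = L - d_i1 = 11 - (-57.556) = 68.556 cm.
Applying the thin-lens equation again with f_2 = -21 cm and d_o2 = 68.556 cm gives d_i2 = -16.076 cm.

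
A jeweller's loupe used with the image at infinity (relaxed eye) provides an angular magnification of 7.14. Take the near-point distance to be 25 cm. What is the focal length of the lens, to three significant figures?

For the image at infinity, M = D/f.
f = D/M = 25/7.14 = 3.501 cm.

3.50 cm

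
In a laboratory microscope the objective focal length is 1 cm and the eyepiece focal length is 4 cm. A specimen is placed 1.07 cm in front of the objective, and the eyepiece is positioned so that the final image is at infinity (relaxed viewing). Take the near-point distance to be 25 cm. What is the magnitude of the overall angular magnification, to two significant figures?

89

Objective: 1/d_i = 1/f_obj - 1/d_o = 1/1 - 1/1.07 = 0.06542 cm^-1, so d_i = 15.286 cm.
m_obj = -d_i/d_o = -15.286/1.07 = -14.286.
Eyepiece angular magnification (image at infinity): M_eye = D/f_e = 25/4 = 6.250.
Overall M = m_obj x M_eye = (-14.286)(6.250) = -89.29.
|M| = 89.29.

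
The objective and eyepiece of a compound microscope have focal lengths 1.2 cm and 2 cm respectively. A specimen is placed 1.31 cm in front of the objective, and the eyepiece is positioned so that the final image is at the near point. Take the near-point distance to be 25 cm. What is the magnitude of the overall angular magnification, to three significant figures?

Objective: 1/d_i = 1/f_obj - 1/d_o = 1/1.2 - 1/1.31 = 0.06997 cm^-1, so d_i = 14.291 cm.
m_obj = -d_i/d_o = -14.291/1.31 = -10.909.
Eyepiece angular magnification (image at near point): M_eye = 1 + D/f_e = 1 + 25/2 = 13.500.
Overall M = m_obj x M_eye = (-10.909)(13.500) = -147.27.
|M| = 147.27.

147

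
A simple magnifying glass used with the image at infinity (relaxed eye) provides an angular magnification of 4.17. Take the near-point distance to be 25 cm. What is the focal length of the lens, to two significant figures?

For the image at infinity, M = D/f.
f = D/M = 25/4.17 = 5.995 cm.

6.0 cm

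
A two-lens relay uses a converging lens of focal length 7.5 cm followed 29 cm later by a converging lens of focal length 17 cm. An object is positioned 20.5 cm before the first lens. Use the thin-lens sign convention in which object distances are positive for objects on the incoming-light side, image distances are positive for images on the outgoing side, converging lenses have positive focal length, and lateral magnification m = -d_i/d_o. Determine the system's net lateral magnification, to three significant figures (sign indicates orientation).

First lens: d_i1 = 1/(1/7.5 - 1/20.5) = 11.827 cm.
m_1 = -(11.827)/20.5 = -0.5769.
That image sits 17.173 cm in front of the second lens, so d_o2 = 17.173 cm.
Second lens: d_i2 = 1/(1/17 - 1/(17.173)) = 1686.778 cm.
m_2 = -(1686.778)/(17.173) = -98.2222.
The system's lateral magnification is m_1 m_2 = (-0.5769)(-98.2222) = 56.6667.

56.7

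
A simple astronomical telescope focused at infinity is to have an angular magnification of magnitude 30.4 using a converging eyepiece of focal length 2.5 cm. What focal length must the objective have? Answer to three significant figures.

76.0 cm

|M| = f_obj/|f_eye|, so f_obj = |M| x |f_eye| = 30.4 x 2.5 = 76.000 cm.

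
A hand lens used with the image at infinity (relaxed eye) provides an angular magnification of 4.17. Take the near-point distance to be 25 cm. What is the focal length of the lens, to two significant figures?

For the image at infinity, M = D/f.
f = D/M = 25/4.17 = 5.995 cm.

6.0 cm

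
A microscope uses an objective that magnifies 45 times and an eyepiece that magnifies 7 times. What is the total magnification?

The overall magnification of a compound microscope is the product of the objective and eyepiece magnifications:
M = M_obj x M_eye = 45 x 7 = 315.

315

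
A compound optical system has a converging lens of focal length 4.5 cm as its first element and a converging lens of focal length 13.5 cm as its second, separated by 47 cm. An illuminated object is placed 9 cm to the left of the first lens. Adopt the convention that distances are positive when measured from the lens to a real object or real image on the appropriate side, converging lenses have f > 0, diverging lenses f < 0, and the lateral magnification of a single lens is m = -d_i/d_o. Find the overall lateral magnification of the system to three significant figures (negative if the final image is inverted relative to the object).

0.551

First lens: d_i1 = 1/(1/4.5 - 1/9) = 9.000 cm.
m_1 = -(9.000)/9 = -1.0000.
The intermediate image is 9.000 cm to the right of lens 1, so d_o2 = L - d_i1 = 47 - 9.000 = 38.000 cm.
Second lens: d_i2 = 1/(1/13.5 - 1/(38.000)) = 20.939 cm.
m_2 = -(20.939)/(38.000) = -0.5510.
The system's lateral magnification is m_1 m_2 = (-1.0000)(-0.5510) = 0.5510.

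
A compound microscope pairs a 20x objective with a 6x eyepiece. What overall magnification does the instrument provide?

The overall magnification of a compound microscope is the product of the objective and eyepiece magnifications:
M = M_obj x M_eye = 20 x 6 = 120.

120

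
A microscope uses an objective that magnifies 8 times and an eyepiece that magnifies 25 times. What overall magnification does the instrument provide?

200

The overall magnification of a compound microscope is the product of the objective and eyepiece magnifications:
M = M_obj x M_eye = 8 x 25 = 200.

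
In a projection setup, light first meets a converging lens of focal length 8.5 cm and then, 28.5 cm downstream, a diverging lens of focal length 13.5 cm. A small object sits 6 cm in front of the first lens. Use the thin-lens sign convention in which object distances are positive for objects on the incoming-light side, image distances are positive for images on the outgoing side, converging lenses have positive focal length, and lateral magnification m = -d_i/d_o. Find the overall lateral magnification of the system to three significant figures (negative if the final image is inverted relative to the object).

First lens: d_i1 = 1/(1/8.5 - 1/6) = -20.400 cm.
m_1 = -(-20.400)/6 = 3.4000.
With d_i1 < 0 the first image is virtual and lies on the object side; the object distance for lens 2 is d_o2 = 28.5 - (-20.400) = 48.900 cm.
Second lens: d_i2 = 1/(1/(-13.5) - 1/(48.900)) = -10.579 cm.
m_2 = -(-10.579)/(48.900) = 0.2163.
Total m = m_1 x m_2 = (3.4000)(0.2163) = 0.7356.

0.736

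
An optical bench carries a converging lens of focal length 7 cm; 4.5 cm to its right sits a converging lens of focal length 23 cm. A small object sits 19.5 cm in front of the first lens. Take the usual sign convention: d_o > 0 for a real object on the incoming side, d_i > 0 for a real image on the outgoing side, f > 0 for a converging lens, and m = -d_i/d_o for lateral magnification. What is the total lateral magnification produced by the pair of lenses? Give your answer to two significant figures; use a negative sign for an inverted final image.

First lens: d_i1 = 1/(1/7 - 1/19.5) = 10.920 cm.
m_1 = -(10.920)/19.5 = -0.5600.
This image would form 10.920 cm past lens 1, i.e. 6.420 cm beyond lens 2, so it is a virtual object for lens 2: d_o2 = 4.5 - 10.920 = -6.420 cm.
Second lens: d_i2 = 1/(1/23 - 1/(-6.420)) = 5.019 cm.
m_2 = -(5.019)/(-6.420) = 0.7818.
Total m = m_1 x m_2 = (-0.5600)(0.7818) = -0.4378.

-0.44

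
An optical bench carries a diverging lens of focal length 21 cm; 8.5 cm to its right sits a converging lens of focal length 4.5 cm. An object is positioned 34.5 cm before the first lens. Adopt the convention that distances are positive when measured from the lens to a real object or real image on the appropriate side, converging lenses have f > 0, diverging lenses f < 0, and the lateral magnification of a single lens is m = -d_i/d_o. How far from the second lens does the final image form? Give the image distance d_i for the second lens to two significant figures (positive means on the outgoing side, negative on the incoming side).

5.7 cm

First lens: d_i1 = 1/(1/(-21) - 1/34.5) = -13.054 cm.
With d_i1 < 0 the first image is virtual and lies on the object side; the object distance for lens 2 is d_o2 = 8.5 - (-13.054) = 21.554 cm.
Second lens: d_i2 = 1/(1/4.5 - 1/(21.554)) = 5.687 cm.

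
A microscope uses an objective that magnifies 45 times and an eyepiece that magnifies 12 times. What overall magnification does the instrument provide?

The overall magnification of a compound microscope is the product of the objective and eyepiece magnifications:
M = M_obj x M_eye = 45 x 12 = 540.

540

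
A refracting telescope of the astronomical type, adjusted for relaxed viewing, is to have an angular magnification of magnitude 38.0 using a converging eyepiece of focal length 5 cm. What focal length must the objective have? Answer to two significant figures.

190 cm

|M| = f_obj/|f_eye|, so f_obj = |M| x |f_eye| = 38.0 x 5 = 190.000 cm.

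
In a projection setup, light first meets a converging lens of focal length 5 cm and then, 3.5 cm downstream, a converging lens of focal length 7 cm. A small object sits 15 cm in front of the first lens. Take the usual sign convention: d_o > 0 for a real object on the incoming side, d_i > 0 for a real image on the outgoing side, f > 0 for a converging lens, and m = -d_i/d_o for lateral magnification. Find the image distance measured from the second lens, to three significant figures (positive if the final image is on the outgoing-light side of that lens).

2.55 cm

First lens: d_i1 = 1/(1/5 - 1/15) = 7.500 cm.
Since 7.500 cm > 3.5 cm, the first image lies past the second lens and serves as a virtual object: d_o2 = L - d_i1 = -4.000 cm.
Second lens: d_i2 = 1/(1/7 - 1/(-4.000)) = 2.545 cm.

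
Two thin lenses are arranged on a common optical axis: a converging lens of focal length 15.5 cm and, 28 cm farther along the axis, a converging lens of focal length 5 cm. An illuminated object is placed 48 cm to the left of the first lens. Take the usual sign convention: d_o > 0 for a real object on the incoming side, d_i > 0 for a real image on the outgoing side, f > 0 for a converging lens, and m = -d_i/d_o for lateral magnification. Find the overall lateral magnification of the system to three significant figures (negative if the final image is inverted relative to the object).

22.1

Applying the thin-lens equation to the first lens, 1/15.5 = 1/48 + 1/d_i1, which gives d_i1 = 22.892 cm.
Its lateral magnification is m_1 = -d_i1/d_o1 = -(22.892)/48 = -0.4769.
The intermediate image is 22.892 cm to the right of lens 1, so d_o2 = L - d_i1 = 28 - 22.892 = 5.108 cm.
Applying the thin-lens equation again with f_2 = 5 cm and d_o2 = 5.108 cm gives d_i2 = 237.143 cm.
m_2 = -(237.143)/(5.108) = -46.4286.
The system's lateral magnification is m_1 m_2 = (-0.4769)(-46.4286) = 22.1429.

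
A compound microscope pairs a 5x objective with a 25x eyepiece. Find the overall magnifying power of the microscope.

125

The overall magnification of a compound microscope is the product of the objective and eyepiece magnifications:
M = M_obj x M_eye = 5 x 25 = 125.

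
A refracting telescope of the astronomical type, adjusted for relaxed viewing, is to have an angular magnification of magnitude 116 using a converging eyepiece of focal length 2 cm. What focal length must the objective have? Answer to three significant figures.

232 cm

|M| = f_obj/|f_eye|, so f_obj = |M| x |f_eye| = 116.0 x 2 = 232.000 cm.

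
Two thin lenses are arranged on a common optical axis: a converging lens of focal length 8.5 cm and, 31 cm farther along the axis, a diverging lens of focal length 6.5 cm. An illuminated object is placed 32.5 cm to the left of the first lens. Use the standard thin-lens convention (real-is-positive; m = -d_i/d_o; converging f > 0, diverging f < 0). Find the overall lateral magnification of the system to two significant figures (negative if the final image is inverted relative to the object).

-0.089

Lens 1: 1/d_i1 = 1/f_1 - 1/d_o1 = 1/8.5 - 1/32.5 = 0.08688 cm^-1, so d_i1 = 11.510 cm.
m_1 = -(11.510)/32.5 = -0.3542.
The intermediate image is 11.510 cm to the right of lens 1, so d_o2 = L - d_i1 = 31 - 11.510 = 19.490 cm.
Lens 2: 1/d_i2 = 1/f_2 - 1/d_o2 = 1/(-6.5) - 1/(19.490) = -0.20516 cm^-1, so d_i2 = -4.874 cm.
m_2 = -(-4.874)/(19.490) = 0.2501.
Total m = m_1 x m_2 = (-0.3542)(0.2501) = -0.0886.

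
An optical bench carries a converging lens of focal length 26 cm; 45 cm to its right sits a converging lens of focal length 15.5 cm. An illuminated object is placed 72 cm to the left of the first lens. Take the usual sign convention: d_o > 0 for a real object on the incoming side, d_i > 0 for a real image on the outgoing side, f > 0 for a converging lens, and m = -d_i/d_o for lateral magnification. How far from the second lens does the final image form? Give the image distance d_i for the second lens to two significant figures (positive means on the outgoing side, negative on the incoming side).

Lens 1: 1/d_i1 = 1/f_1 - 1/d_o1 = 1/26 - 1/72 = 0.02457 cm^-1, so d_i1 = 40.696 cm.
The intermediate image is 40.696 cm to the right of lens 1, so d_o2 = L - d_i1 = 45 - 40.696 = 4.304 cm.
Lens 2: 1/d_i2 = 1/f_2 - 1/d_o2 = 1/15.5 - 1/(4.304) = -0.16781 cm^-1, so d_i2 = -5.959 cm.

-6.0 cm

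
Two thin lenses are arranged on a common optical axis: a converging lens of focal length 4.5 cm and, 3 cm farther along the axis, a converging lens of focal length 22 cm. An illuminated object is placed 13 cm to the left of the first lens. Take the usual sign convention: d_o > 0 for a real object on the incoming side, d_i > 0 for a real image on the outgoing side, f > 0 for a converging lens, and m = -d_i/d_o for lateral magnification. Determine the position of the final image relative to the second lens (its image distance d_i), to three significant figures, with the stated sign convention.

3.30 cm

Lens 1: 1/d_i1 = 1/f_1 - 1/d_o1 = 1/4.5 - 1/13 = 0.14530 cm^-1, so d_i1 = 6.882 cm.
Since 6.882 cm > 3 cm, the first image lies past the second lens and serves as a virtual object: d_o2 = L - d_i1 = -3.882 cm.
Lens 2: 1/d_i2 = 1/f_2 - 1/d_o2 = 1/22 - 1/(-3.882) = 0.30303 cm^-1, so d_i2 = 3.300 cm.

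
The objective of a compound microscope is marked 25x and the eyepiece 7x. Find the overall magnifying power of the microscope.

The overall magnification of a compound microscope is the product of the objective and eyepiece magnifications:
M = M_obj x M_eye = 25 x 7 = 175.

175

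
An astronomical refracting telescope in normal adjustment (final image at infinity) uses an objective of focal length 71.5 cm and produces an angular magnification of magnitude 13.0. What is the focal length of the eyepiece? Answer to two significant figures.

|M| = f_obj/f_eye, so f_eye = f_obj/|M| = 71.5/13.0 = 5.500 cm.

5.5 cm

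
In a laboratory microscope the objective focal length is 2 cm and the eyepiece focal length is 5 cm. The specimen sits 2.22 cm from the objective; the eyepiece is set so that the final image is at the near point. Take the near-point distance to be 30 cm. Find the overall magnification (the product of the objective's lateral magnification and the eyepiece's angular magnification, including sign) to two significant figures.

Objective: 1/d_i = 1/f_obj - 1/d_o = 1/2 - 1/2.22 = 0.04955 cm^-1, so d_i = 20.182 cm.
m_obj = -d_i/d_o = -20.182/2.22 = -9.091.
Eyepiece angular magnification (image at near point): M_eye = 1 + D/f_e = 1 + 30/5 = 7.000.
Overall M = m_obj x M_eye = (-9.091)(7.000) = -63.64.

-64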